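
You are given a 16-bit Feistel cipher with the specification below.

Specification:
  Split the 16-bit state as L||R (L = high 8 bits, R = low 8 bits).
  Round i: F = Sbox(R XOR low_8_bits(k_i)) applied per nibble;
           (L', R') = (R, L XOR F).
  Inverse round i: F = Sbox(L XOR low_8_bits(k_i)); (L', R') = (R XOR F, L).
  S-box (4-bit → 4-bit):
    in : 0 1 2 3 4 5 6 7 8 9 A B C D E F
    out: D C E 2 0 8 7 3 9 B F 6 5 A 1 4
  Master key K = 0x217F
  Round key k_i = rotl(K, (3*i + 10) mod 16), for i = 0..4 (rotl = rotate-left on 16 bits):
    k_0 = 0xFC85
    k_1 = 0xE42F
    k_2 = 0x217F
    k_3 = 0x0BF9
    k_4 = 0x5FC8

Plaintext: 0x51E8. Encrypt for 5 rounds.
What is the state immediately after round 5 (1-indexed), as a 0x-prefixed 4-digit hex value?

s_0 = plaintext = 0x51E8
s_1 = Round(s_0, k_0) = 0xE82B
s_2 = Round(s_1, k_1) = 0x2B38
s_3 = Round(s_2, k_2) = 0x3828
s_4 = Round(s_3, k_3) = 0x2894
s_5 = Round(s_4, k_4) = 0x94AD

0x94AD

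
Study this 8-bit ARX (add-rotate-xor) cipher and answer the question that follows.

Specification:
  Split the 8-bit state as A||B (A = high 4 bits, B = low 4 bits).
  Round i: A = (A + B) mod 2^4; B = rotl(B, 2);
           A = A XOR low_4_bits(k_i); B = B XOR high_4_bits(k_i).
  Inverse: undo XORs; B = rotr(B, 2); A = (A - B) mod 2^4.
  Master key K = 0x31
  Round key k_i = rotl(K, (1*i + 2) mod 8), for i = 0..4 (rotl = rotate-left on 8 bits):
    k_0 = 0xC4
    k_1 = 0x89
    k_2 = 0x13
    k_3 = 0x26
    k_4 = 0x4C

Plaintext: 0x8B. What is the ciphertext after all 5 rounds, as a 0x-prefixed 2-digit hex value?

s_0 = plaintext = 0x8B
s_1 = Round(s_0, k_0) = 0x72
s_2 = Round(s_1, k_1) = 0x00
s_3 = Round(s_2, k_2) = 0x31
s_4 = Round(s_3, k_3) = 0x26
s_5 = Round(s_4, k_4) = 0x4D

0x4D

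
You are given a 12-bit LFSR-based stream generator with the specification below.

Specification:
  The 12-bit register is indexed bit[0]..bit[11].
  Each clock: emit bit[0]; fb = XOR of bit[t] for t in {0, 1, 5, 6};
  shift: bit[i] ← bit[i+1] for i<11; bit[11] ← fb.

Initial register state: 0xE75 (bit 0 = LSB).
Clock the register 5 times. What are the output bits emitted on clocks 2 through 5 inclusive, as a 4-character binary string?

0101

reg_0 = 0xE75
clock 1: out=1, reg = 0xF3A
clock 2: out=0, reg = 0x79D
clock 3: out=1, reg = 0xBCE
clock 4: out=0, reg = 0x5E7
clock 5: out=1, reg = 0x2F3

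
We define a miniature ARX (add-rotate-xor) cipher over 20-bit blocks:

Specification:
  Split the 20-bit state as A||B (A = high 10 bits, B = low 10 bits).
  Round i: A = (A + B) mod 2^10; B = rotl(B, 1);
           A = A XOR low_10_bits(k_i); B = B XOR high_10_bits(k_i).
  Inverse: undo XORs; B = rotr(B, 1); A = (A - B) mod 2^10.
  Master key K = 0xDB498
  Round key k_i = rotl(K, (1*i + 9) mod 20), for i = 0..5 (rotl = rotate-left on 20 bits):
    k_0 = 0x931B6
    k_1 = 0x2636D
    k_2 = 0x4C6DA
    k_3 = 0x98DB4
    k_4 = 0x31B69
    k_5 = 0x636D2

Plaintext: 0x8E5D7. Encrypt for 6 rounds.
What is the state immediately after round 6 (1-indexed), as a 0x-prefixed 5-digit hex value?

s_0 = plaintext = 0x8E5D7
s_1 = Round(s_0, k_0) = 0x699E2
s_2 = Round(s_1, k_1) = 0x3975C
s_3 = Round(s_2, k_2) = 0xA6F88
s_4 = Round(s_3, k_3) = 0xE5D72
s_5 = Round(s_4, k_4) = 0x98222
s_6 = Round(s_5, k_5) = 0x941C8

0x941C8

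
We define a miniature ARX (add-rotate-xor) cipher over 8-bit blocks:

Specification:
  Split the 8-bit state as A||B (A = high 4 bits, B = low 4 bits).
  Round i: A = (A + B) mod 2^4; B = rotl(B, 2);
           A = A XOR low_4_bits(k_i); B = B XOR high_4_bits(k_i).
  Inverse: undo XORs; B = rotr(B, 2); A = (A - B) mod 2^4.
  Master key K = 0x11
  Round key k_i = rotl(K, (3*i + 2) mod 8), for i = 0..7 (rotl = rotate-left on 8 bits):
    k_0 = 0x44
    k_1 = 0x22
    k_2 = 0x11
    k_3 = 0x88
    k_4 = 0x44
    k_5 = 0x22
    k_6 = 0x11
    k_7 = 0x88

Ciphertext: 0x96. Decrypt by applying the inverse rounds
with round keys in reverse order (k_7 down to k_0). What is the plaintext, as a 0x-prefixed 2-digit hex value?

0xB6

s_0 = ciphertext = 0x96
s_1 = InvRound(s_0, k_7) = 0x6B
s_2 = InvRound(s_1, k_6) = 0xDA
s_3 = InvRound(s_2, k_5) = 0xD2
s_4 = InvRound(s_3, k_4) = 0x09
s_5 = InvRound(s_4, k_3) = 0x44
s_6 = InvRound(s_5, k_2) = 0x05
s_7 = InvRound(s_6, k_1) = 0x5D
s_8 = InvRound(s_7, k_0) = 0xB6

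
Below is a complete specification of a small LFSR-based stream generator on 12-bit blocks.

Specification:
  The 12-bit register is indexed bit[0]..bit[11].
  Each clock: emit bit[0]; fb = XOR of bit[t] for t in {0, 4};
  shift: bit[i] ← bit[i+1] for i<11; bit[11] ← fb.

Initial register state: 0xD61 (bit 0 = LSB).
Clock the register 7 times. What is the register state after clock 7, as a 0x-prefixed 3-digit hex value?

reg_0 = 0xD61
clock 1: out=1, reg = 0xEB0
clock 2: out=0, reg = 0xF58
clock 3: out=0, reg = 0xFAC
clock 4: out=0, reg = 0x7D6
clock 5: out=0, reg = 0xBEB
clock 6: out=1, reg = 0xDF5
clock 7: out=1, reg = 0x6FA

0x6FA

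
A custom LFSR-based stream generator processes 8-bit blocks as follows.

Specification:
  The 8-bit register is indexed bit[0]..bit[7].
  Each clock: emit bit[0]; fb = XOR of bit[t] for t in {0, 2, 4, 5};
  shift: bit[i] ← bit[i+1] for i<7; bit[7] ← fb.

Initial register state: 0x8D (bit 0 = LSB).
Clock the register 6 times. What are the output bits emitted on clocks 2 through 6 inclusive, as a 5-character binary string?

reg_0 = 0x8D
clock 1: out=1, reg = 0x46
clock 2: out=0, reg = 0xA3
clock 3: out=1, reg = 0x51
clock 4: out=1, reg = 0x28
clock 5: out=0, reg = 0x94
clock 6: out=0, reg = 0x4A

01100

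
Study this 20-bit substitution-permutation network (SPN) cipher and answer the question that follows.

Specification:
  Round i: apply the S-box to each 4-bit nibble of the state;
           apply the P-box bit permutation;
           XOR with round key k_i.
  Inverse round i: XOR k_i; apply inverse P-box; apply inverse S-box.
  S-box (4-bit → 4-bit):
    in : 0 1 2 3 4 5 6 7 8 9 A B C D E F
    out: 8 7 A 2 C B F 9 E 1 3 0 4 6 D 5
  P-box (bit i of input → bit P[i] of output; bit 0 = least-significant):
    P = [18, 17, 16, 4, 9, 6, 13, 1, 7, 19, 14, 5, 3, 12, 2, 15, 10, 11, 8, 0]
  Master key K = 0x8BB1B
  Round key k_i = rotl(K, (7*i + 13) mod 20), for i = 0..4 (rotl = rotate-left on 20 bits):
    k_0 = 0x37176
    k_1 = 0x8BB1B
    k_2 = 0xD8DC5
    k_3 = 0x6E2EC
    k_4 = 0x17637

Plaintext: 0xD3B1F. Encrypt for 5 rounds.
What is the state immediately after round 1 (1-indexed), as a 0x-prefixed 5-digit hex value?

s_0 = plaintext = 0xD3B1F
s_1 = Round(s_0, k_0) = 0x64A36
s_2 = Round(s_1, k_1) = 0x736CE
s_3 = Round(s_2, k_2) = 0x0F974
s_4 = Round(s_3, k_3) = 0x7E073
s_5 = Round(s_4, k_4) = 0x3F018

0x64A36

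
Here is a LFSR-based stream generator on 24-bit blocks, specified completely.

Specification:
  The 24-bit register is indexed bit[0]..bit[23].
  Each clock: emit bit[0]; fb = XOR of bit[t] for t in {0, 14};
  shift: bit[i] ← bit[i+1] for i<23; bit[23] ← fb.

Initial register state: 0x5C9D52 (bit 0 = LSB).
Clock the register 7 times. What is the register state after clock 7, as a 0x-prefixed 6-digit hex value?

0x40B93A

reg_0 = 0x5C9D52
clock 1: out=0, reg = 0x2E4EA9
clock 2: out=1, reg = 0x172754
clock 3: out=0, reg = 0x0B93AA
clock 4: out=0, reg = 0x05C9D5
clock 5: out=1, reg = 0x02E4EA
clock 6: out=0, reg = 0x817275
clock 7: out=1, reg = 0x40B93A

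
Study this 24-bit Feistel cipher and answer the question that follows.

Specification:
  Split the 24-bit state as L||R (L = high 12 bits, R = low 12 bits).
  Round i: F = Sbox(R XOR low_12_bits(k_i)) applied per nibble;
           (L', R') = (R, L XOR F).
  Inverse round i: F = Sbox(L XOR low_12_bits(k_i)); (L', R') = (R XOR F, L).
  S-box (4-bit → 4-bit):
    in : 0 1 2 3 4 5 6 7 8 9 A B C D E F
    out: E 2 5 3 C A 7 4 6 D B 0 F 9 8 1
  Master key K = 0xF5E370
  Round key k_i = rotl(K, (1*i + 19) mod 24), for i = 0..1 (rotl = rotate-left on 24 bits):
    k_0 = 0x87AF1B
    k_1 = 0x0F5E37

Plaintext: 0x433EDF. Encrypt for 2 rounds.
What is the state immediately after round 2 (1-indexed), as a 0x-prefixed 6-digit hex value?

s_0 = plaintext = 0x433EDF
s_1 = Round(s_0, k_0) = 0xEDF6CF
s_2 = Round(s_1, k_1) = 0x6CF8C9

0x6CF8C9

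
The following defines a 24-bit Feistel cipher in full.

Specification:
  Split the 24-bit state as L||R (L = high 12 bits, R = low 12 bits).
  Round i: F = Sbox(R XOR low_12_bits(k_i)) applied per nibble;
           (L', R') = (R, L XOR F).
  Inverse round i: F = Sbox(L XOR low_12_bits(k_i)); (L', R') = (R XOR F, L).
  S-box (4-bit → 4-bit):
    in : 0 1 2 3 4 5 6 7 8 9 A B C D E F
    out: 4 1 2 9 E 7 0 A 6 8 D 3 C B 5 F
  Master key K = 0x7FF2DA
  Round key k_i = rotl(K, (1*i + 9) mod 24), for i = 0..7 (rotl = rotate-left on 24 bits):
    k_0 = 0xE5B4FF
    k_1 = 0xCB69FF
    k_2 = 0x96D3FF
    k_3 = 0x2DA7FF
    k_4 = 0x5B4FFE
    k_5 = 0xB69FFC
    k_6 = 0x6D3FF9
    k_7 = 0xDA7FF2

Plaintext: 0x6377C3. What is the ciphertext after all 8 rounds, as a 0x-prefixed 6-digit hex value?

s_0 = plaintext = 0x6377C3
s_1 = Round(s_0, k_0) = 0x7C3FAB
s_2 = Round(s_1, k_1) = 0xFAB7BD
s_3 = Round(s_2, k_2) = 0x7BD149
s_4 = Round(s_3, k_3) = 0x14978D
s_5 = Round(s_4, k_4) = 0x78D7E0
s_6 = Round(s_5, k_5) = 0x7E0191
s_7 = Round(s_6, k_6) = 0x1912E6
s_8 = Round(s_7, k_7) = 0x2E6A8F

0x2E6A8F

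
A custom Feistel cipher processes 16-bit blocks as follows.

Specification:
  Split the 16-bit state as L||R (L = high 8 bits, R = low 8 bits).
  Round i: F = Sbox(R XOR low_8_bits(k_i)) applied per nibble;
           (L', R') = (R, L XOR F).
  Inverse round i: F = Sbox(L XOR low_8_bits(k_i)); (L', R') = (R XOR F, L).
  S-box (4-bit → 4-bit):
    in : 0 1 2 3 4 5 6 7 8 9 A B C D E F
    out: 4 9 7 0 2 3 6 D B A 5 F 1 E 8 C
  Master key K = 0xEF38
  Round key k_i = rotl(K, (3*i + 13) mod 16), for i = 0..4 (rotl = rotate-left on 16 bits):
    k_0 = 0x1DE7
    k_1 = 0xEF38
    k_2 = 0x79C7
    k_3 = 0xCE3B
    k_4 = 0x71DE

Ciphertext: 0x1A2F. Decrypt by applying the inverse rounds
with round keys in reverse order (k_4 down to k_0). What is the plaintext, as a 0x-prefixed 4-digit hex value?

s_0 = ciphertext = 0x1A2F
s_1 = InvRound(s_0, k_4) = 0x3D1A
s_2 = InvRound(s_1, k_3) = 0x5C3D
s_3 = InvRound(s_2, k_2) = 0x925C
s_4 = InvRound(s_3, k_1) = 0x0992
s_5 = InvRound(s_4, k_0) = 0x1A09

0x1A09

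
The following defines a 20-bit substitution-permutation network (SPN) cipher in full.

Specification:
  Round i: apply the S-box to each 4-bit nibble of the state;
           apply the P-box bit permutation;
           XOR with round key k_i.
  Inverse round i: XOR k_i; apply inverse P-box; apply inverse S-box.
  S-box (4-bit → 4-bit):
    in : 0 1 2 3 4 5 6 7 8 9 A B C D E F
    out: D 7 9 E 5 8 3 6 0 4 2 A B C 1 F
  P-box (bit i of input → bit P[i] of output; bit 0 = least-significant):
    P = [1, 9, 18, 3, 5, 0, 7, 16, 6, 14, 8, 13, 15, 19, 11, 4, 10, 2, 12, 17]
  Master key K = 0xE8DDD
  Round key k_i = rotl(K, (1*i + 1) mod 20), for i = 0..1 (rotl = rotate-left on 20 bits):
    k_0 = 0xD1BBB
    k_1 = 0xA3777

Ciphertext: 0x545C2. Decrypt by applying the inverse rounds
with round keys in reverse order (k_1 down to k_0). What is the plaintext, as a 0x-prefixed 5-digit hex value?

s_0 = ciphertext = 0x545C2
s_1 = InvRound(s_0, k_1) = 0x3BBF7
s_2 = InvRound(s_1, k_0) = 0xB628D

0xB628D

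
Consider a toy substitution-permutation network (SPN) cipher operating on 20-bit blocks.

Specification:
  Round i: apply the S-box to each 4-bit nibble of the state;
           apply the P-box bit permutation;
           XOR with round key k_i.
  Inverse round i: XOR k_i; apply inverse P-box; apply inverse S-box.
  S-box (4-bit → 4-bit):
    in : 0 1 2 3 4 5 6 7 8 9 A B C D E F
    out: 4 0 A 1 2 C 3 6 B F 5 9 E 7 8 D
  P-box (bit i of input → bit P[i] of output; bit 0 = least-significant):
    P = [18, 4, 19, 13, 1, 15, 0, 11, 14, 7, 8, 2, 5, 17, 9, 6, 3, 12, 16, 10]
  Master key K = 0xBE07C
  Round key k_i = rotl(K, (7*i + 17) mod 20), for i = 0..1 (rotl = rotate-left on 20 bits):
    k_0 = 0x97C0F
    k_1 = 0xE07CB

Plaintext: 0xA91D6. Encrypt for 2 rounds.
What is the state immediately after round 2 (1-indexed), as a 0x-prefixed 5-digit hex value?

0xE81BE

s_0 = plaintext = 0xA91D6
s_1 = Round(s_0, k_0) = 0xEFE74
s_2 = Round(s_1, k_1) = 0xE81BE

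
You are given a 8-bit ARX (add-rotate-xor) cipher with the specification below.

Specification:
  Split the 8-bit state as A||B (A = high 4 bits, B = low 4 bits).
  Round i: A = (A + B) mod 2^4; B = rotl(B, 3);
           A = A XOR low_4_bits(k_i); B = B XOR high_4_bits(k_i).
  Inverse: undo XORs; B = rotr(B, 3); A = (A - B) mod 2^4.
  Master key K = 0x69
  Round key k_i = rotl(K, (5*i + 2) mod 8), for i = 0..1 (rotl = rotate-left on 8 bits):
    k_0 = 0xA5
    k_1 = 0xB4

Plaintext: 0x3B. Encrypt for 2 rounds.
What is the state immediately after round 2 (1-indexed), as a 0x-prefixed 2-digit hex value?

s_0 = plaintext = 0x3B
s_1 = Round(s_0, k_0) = 0xB7
s_2 = Round(s_1, k_1) = 0x60

0x60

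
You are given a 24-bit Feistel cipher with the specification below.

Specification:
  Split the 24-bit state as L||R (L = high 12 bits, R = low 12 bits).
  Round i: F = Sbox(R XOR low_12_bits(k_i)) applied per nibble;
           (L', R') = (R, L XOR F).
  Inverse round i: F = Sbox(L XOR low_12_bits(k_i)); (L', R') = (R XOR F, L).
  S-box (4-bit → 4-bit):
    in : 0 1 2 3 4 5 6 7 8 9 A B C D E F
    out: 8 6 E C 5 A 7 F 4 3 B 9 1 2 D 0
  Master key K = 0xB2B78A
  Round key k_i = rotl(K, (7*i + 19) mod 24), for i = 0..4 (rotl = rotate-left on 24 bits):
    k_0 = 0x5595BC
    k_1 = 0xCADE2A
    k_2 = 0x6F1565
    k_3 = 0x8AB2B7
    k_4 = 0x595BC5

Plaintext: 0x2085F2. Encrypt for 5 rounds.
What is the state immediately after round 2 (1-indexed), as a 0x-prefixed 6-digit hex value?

s_0 = plaintext = 0x2085F2
s_1 = Round(s_0, k_0) = 0x5F2A55
s_2 = Round(s_1, k_1) = 0xA55002
s_3 = Round(s_2, k_2) = 0x00202A
s_4 = Round(s_3, k_3) = 0x02AE30
s_5 = Round(s_4, k_4) = 0xE30A20

0xA55002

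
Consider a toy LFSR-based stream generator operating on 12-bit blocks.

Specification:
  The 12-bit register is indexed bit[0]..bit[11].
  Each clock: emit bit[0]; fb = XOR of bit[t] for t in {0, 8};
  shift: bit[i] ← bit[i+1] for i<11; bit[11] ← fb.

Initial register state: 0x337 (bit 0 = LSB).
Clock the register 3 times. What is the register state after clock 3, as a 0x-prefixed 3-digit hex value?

0x866

reg_0 = 0x337
clock 1: out=1, reg = 0x19B
clock 2: out=1, reg = 0x0CD
clock 3: out=1, reg = 0x866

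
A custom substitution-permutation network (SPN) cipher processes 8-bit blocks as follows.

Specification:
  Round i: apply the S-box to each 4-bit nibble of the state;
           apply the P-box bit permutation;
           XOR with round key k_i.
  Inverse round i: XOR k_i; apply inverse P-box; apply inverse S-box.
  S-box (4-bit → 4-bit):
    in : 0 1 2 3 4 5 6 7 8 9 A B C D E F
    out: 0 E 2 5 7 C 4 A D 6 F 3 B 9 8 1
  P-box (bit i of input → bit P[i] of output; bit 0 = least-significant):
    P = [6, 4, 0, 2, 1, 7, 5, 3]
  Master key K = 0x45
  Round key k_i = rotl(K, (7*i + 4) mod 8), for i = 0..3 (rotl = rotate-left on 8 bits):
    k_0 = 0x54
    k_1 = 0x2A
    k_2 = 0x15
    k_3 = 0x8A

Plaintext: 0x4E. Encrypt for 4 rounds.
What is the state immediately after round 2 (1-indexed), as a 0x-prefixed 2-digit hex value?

0x38

s_0 = plaintext = 0x4E
s_1 = Round(s_0, k_0) = 0xF2
s_2 = Round(s_1, k_1) = 0x38
s_3 = Round(s_2, k_2) = 0x72
s_4 = Round(s_3, k_3) = 0x12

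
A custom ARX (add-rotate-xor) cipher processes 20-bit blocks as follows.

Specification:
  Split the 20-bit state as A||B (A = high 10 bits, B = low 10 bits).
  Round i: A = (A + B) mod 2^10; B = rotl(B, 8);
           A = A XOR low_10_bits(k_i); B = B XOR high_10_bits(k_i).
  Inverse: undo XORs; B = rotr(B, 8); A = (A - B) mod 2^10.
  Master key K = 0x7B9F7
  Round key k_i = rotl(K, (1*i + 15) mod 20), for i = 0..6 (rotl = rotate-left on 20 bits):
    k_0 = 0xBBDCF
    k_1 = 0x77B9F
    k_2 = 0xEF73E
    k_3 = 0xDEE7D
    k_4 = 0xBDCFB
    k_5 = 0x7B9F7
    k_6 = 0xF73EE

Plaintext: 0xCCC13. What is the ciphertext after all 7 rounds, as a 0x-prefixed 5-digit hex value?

s_0 = plaintext = 0xCCC13
s_1 = Round(s_0, k_0) = 0xA25EB
s_2 = Round(s_1, k_1) = 0xFAEA4
s_3 = Round(s_2, k_2) = 0x6C714
s_4 = Round(s_3, k_3) = 0xAE3BE
s_5 = Round(s_4, k_4) = 0xA3418
s_6 = Round(s_5, k_5) = 0xD49E8
s_7 = Round(s_6, k_6) = 0xB53A6

0xB53A6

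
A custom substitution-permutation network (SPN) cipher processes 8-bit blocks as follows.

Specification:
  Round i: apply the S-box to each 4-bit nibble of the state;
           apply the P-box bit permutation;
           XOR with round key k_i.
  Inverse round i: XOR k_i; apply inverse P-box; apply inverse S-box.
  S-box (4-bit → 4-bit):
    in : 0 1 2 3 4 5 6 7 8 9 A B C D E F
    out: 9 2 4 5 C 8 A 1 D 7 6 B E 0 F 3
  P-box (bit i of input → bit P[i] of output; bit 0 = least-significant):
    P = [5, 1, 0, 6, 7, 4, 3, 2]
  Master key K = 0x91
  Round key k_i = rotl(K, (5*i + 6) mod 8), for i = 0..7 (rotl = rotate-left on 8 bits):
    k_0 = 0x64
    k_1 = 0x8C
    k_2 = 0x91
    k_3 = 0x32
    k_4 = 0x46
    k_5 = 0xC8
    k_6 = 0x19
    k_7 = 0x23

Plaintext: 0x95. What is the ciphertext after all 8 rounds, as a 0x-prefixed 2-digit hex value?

s_0 = plaintext = 0x95
s_1 = Round(s_0, k_0) = 0xBC
s_2 = Round(s_1, k_1) = 0x5B
s_3 = Round(s_2, k_2) = 0xF7
s_4 = Round(s_3, k_3) = 0x82
s_5 = Round(s_4, k_4) = 0xCB
s_6 = Round(s_5, k_5) = 0xB6
s_7 = Round(s_6, k_6) = 0xCF
s_8 = Round(s_7, k_7) = 0x1D

0x1D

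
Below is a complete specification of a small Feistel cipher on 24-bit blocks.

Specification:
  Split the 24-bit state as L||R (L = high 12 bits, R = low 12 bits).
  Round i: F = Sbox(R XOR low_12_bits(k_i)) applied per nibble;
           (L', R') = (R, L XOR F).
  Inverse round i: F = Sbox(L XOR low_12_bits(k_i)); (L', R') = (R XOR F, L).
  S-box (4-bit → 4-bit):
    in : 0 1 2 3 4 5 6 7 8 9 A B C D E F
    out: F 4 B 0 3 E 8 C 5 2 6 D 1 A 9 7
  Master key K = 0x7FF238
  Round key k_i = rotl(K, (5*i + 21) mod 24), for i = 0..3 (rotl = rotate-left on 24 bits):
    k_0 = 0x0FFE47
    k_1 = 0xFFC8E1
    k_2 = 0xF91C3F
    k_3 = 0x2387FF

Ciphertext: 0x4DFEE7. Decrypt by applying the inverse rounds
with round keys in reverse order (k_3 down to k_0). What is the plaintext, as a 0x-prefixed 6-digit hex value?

0xE40283

s_0 = ciphertext = 0x4DFEE7
s_1 = InvRound(s_0, k_3) = 0xE584DF
s_2 = InvRound(s_1, k_2) = 0xF53E58
s_3 = InvRound(s_2, k_1) = 0x283F53
s_4 = InvRound(s_3, k_0) = 0xE40283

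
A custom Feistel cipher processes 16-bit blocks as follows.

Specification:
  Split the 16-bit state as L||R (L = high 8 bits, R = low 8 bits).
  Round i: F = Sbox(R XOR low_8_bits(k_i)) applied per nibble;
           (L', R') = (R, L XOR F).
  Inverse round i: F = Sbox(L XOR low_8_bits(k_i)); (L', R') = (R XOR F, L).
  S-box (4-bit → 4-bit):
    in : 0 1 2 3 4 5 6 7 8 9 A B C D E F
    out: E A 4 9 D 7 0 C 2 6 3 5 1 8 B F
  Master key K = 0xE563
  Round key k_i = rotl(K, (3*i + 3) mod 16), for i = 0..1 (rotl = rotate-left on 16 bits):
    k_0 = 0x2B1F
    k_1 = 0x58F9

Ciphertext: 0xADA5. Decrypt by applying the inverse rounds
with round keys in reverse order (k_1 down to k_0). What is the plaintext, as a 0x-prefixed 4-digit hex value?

s_0 = ciphertext = 0xADA5
s_1 = InvRound(s_0, k_1) = 0xD8AD
s_2 = InvRound(s_1, k_0) = 0xB1D8

0xB1D8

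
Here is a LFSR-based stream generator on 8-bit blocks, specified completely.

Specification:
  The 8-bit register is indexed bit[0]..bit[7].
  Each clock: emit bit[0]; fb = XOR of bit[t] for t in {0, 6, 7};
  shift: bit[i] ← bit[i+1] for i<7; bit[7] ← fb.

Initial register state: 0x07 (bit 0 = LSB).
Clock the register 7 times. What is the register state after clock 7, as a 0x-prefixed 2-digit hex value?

0x02

reg_0 = 0x07
clock 1: out=1, reg = 0x83
clock 2: out=1, reg = 0x41
clock 3: out=1, reg = 0x20
clock 4: out=0, reg = 0x10
clock 5: out=0, reg = 0x08
clock 6: out=0, reg = 0x04
clock 7: out=0, reg = 0x02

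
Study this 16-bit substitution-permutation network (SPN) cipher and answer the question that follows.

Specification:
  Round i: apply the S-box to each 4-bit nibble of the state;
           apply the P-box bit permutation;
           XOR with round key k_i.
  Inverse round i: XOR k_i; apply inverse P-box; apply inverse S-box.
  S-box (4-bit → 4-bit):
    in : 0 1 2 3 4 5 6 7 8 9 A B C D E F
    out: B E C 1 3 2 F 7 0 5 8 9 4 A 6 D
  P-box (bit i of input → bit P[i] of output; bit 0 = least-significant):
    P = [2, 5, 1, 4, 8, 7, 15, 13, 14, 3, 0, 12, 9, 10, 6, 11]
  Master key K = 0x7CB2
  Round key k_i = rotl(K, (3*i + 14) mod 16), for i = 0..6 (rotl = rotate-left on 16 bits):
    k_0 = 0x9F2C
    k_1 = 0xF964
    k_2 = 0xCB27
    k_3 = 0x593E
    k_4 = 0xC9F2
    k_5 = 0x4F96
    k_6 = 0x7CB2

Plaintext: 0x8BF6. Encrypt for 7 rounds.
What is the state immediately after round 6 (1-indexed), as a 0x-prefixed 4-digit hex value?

s_0 = plaintext = 0x8BF6
s_1 = Round(s_0, k_0) = 0x6E1A
s_2 = Round(s_1, k_1) = 0x57BD
s_3 = Round(s_2, k_2) = 0xAE1E
s_4 = Round(s_3, k_3) = 0xF195
s_5 = Round(s_4, k_4) = 0x529B
s_6 = Round(s_5, k_5) = 0xDA83
s_7 = Round(s_6, k_6) = 0x60B6

0xDA83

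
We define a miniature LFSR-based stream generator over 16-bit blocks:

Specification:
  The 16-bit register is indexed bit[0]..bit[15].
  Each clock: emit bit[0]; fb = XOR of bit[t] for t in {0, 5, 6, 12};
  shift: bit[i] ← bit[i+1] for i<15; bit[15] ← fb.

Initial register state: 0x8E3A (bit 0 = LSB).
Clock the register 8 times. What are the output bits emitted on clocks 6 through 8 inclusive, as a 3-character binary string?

reg_0 = 0x8E3A
clock 1: out=0, reg = 0xC71D
clock 2: out=1, reg = 0xE38E
clock 3: out=0, reg = 0x71C7
clock 4: out=1, reg = 0xB8E3
clock 5: out=1, reg = 0x5C71
clock 6: out=1, reg = 0x2E38
clock 7: out=0, reg = 0x971C
clock 8: out=0, reg = 0xCB8E

100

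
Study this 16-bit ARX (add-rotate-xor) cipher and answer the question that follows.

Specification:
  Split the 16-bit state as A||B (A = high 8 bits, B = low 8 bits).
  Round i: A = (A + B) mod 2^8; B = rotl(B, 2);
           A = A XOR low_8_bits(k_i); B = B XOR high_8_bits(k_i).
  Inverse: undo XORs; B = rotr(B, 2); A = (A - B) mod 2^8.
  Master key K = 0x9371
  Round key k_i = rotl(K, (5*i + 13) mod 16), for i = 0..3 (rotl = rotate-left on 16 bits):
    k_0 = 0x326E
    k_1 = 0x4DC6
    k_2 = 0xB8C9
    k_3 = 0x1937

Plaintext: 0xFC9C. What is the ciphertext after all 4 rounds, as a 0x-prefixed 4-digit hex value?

s_0 = plaintext = 0xFC9C
s_1 = Round(s_0, k_0) = 0xF640
s_2 = Round(s_1, k_1) = 0xF04C
s_3 = Round(s_2, k_2) = 0xF589
s_4 = Round(s_3, k_3) = 0x493F

0x493F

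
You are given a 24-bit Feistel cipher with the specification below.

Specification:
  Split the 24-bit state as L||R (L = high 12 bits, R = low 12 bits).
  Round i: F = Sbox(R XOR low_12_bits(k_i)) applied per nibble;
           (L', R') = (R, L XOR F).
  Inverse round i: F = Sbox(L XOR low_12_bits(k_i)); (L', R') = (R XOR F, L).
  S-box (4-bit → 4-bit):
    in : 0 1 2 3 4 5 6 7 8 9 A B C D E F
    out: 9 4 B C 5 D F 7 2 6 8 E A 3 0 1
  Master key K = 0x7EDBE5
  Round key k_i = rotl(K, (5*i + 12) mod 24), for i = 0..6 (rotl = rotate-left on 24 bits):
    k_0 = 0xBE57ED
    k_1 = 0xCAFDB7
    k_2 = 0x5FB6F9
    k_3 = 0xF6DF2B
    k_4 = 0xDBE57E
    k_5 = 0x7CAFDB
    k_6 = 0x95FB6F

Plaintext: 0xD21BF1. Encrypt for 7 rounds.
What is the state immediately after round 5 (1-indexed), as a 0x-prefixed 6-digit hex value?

0xEE54CE

s_0 = plaintext = 0xD21BF1
s_1 = Round(s_0, k_0) = 0xBF176B
s_2 = Round(s_1, k_1) = 0x76B3CB
s_3 = Round(s_2, k_2) = 0x3CBAA0
s_4 = Round(s_3, k_3) = 0xAA0EE5
s_5 = Round(s_4, k_4) = 0xEE54CE
s_6 = Round(s_5, k_5) = 0x4CE0A8
s_7 = Round(s_6, k_6) = 0x0A8A69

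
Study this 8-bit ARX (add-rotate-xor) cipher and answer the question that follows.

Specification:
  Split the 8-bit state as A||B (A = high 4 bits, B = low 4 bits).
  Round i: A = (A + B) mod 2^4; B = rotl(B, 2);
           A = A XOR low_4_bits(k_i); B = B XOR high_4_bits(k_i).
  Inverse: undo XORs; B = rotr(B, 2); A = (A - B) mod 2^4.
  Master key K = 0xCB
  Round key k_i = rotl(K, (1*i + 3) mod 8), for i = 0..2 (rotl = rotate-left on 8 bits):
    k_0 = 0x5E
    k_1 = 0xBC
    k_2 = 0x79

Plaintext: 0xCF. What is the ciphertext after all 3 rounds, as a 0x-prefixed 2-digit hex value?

s_0 = plaintext = 0xCF
s_1 = Round(s_0, k_0) = 0x5A
s_2 = Round(s_1, k_1) = 0x31
s_3 = Round(s_2, k_2) = 0xD3

0xD3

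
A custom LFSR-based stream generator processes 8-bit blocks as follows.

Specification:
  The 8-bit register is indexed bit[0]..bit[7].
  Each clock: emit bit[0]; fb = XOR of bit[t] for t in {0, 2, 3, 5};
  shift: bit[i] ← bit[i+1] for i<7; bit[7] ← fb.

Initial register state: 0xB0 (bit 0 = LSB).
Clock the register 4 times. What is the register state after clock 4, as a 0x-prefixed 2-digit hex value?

0x7B

reg_0 = 0xB0
clock 1: out=0, reg = 0xD8
clock 2: out=0, reg = 0xEC
clock 3: out=0, reg = 0xF6
clock 4: out=0, reg = 0x7B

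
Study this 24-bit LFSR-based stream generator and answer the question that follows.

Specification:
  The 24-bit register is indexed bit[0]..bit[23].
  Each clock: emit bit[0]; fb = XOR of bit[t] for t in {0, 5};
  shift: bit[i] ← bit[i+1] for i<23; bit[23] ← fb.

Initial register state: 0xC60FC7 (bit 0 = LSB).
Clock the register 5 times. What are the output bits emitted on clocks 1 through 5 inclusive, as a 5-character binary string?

11100

reg_0 = 0xC60FC7
clock 1: out=1, reg = 0xE307E3
clock 2: out=1, reg = 0x7183F1
clock 3: out=1, reg = 0x38C1F8
clock 4: out=0, reg = 0x9C60FC
clock 5: out=0, reg = 0xCE307E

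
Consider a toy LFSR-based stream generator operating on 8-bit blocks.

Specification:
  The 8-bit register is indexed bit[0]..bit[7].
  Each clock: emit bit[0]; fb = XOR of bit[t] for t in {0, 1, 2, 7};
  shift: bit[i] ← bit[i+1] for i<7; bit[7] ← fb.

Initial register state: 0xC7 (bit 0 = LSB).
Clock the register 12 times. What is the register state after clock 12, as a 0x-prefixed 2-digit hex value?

reg_0 = 0xC7
clock 1: out=1, reg = 0x63
clock 2: out=1, reg = 0x31
clock 3: out=1, reg = 0x98
clock 4: out=0, reg = 0xCC
clock 5: out=0, reg = 0x66
clock 6: out=0, reg = 0x33
clock 7: out=1, reg = 0x19
clock 8: out=1, reg = 0x8C
clock 9: out=0, reg = 0x46
clock 10: out=0, reg = 0x23
clock 11: out=1, reg = 0x11
clock 12: out=1, reg = 0x88

0x88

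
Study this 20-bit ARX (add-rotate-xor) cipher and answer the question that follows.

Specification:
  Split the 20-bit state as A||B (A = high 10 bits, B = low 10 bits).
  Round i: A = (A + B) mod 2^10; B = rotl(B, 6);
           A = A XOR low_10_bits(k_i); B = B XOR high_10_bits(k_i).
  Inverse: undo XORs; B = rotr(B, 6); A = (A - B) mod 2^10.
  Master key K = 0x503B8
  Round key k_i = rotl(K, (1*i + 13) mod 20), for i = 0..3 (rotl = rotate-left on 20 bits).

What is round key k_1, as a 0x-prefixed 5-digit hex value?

K = 0x503B8
k_0 = rotl(K, (1*0+13) mod 20) = rotl(K, 13) = 0x70A07
k_1 = rotl(K, (1*1+13) mod 20) = rotl(K, 14) = 0xE140E

0xE140E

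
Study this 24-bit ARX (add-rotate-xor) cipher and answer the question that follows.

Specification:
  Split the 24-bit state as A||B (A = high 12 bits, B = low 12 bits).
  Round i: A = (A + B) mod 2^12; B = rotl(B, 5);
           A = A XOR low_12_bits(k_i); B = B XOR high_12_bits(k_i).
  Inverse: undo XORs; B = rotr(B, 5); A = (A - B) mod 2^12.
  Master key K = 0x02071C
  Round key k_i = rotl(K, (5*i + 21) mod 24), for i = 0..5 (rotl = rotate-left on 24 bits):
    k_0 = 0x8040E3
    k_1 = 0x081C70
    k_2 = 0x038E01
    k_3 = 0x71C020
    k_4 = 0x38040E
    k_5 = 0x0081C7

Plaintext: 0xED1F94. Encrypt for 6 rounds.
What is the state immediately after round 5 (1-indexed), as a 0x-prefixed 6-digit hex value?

s_0 = plaintext = 0xED1F94
s_1 = Round(s_0, k_0) = 0xE86A9B
s_2 = Round(s_1, k_1) = 0x5513F4
s_3 = Round(s_2, k_2) = 0x744EBF
s_4 = Round(s_3, k_3) = 0x6230E1
s_5 = Round(s_4, k_4) = 0x30AFA1
s_6 = Round(s_5, k_5) = 0x36C437

0x30AFA1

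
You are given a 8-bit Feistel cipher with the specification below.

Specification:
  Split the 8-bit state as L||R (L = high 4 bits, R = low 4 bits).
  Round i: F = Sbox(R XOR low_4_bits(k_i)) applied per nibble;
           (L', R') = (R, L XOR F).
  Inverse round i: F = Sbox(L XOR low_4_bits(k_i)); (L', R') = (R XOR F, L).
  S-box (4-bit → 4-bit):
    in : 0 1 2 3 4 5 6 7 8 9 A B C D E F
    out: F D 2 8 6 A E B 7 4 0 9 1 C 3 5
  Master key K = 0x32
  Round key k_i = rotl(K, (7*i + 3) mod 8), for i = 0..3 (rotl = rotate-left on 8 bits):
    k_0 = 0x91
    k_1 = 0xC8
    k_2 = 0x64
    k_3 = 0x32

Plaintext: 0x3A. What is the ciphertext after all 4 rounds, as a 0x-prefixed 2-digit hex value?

s_0 = plaintext = 0x3A
s_1 = Round(s_0, k_0) = 0xAA
s_2 = Round(s_1, k_1) = 0xA8
s_3 = Round(s_2, k_2) = 0x8B
s_4 = Round(s_3, k_3) = 0xBC

0xBC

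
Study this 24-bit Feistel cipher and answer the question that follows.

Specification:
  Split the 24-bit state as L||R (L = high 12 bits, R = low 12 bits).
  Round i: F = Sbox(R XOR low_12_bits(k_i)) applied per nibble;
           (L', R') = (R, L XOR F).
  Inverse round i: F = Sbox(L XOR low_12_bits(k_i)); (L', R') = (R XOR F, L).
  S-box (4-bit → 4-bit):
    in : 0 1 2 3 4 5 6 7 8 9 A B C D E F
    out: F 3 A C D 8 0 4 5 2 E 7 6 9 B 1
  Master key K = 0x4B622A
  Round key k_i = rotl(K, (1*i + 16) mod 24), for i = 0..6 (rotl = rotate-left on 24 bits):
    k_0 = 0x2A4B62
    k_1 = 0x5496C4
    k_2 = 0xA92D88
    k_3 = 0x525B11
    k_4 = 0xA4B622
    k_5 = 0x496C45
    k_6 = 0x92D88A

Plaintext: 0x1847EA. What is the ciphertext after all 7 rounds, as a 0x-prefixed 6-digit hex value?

0x8708E6

s_0 = plaintext = 0x1847EA
s_1 = Round(s_0, k_0) = 0x7EA7D1
s_2 = Round(s_1, k_1) = 0x7D14D2
s_3 = Round(s_2, k_2) = 0x4D255F
s_4 = Round(s_3, k_3) = 0x55FF09
s_5 = Round(s_4, k_4) = 0xF097F8
s_6 = Round(s_5, k_5) = 0x7F8870
s_7 = Round(s_6, k_6) = 0x8708E6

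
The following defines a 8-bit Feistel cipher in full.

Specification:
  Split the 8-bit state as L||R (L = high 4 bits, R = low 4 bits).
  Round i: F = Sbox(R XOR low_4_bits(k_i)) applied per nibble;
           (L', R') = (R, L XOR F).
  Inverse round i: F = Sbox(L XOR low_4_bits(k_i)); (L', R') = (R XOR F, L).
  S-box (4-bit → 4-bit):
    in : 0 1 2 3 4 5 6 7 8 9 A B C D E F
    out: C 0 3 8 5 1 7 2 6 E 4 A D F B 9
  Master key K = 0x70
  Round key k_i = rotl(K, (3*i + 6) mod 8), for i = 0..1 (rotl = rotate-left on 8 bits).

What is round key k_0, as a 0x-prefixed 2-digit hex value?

K = 0x70
k_0 = rotl(K, (3*0+6) mod 8) = rotl(K, 6) = 0x1C

0x1C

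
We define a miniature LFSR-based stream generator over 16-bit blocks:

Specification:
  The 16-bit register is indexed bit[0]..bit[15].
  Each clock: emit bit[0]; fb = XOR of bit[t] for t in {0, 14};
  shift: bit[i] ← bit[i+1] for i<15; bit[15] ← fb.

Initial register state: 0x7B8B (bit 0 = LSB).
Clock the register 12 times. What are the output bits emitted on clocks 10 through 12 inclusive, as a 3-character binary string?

101

reg_0 = 0x7B8B
clock 1: out=1, reg = 0x3DC5
clock 2: out=1, reg = 0x9EE2
clock 3: out=0, reg = 0x4F71
clock 4: out=1, reg = 0x27B8
clock 5: out=0, reg = 0x13DC
clock 6: out=0, reg = 0x09EE
clock 7: out=0, reg = 0x04F7
clock 8: out=1, reg = 0x827B
clock 9: out=1, reg = 0xC13D
clock 10: out=1, reg = 0x609E
clock 11: out=0, reg = 0xB04F
clock 12: out=1, reg = 0xD827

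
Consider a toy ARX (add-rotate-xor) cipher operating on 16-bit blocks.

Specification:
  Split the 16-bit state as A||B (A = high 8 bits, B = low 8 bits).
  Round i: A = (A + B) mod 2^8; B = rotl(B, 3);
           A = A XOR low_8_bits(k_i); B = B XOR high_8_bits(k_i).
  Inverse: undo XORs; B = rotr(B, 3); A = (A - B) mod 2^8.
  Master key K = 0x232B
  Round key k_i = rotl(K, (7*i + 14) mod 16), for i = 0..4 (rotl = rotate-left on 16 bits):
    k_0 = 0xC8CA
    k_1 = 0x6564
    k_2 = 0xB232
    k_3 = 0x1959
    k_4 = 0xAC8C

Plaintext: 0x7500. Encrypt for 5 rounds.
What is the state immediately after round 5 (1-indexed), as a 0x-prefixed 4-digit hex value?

s_0 = plaintext = 0x7500
s_1 = Round(s_0, k_0) = 0xBFC8
s_2 = Round(s_1, k_1) = 0xE323
s_3 = Round(s_2, k_2) = 0x34AB
s_4 = Round(s_3, k_3) = 0x8644
s_5 = Round(s_4, k_4) = 0x468E

0x468E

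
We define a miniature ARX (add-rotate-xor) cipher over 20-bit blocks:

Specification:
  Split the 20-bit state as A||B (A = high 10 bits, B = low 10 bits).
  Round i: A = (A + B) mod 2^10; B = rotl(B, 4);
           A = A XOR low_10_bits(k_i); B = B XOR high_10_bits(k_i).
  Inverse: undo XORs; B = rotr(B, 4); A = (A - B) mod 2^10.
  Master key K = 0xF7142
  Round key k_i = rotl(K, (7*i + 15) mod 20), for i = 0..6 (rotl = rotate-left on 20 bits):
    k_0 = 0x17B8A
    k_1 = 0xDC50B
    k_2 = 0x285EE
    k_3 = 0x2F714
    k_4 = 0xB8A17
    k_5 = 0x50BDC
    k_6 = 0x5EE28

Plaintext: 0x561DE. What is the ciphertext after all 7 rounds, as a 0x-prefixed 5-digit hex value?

0x2D1BF

s_0 = plaintext = 0x561DE
s_1 = Round(s_0, k_0) = 0x2F1B9
s_2 = Round(s_1, k_1) = 0xDF8E7
s_3 = Round(s_2, k_2) = 0x62ED2
s_4 = Round(s_3, k_3) = 0xD2596
s_5 = Round(s_4, k_4) = 0xB2384
s_6 = Round(s_5, k_5) = 0x6410C
s_7 = Round(s_6, k_6) = 0x2D1BF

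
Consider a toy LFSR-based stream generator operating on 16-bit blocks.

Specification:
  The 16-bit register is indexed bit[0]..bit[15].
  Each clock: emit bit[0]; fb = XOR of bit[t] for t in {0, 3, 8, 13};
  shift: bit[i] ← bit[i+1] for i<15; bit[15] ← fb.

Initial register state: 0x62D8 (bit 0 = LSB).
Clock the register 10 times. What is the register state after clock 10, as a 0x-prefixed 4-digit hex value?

reg_0 = 0x62D8
clock 1: out=0, reg = 0x316C
clock 2: out=0, reg = 0x98B6
clock 3: out=0, reg = 0x4C5B
clock 4: out=1, reg = 0x262D
clock 5: out=1, reg = 0x9316
clock 6: out=0, reg = 0xC98B
clock 7: out=1, reg = 0xE4C5
clock 8: out=1, reg = 0x7262
clock 9: out=0, reg = 0xB931
clock 10: out=1, reg = 0xDC98

0xDC98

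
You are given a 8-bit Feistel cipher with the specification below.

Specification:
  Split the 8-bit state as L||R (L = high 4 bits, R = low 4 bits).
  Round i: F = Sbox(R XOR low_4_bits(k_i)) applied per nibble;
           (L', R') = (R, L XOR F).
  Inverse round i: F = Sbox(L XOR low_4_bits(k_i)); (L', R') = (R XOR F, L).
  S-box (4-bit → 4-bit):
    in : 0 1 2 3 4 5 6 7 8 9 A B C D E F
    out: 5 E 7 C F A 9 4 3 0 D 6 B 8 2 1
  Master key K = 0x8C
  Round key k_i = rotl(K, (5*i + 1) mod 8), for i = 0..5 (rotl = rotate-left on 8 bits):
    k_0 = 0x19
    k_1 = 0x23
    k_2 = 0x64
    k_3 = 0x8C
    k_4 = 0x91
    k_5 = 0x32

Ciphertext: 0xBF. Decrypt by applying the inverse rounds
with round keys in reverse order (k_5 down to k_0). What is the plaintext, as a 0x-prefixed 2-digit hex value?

0xBA

s_0 = ciphertext = 0xBF
s_1 = InvRound(s_0, k_5) = 0xFB
s_2 = InvRound(s_1, k_4) = 0x9F
s_3 = InvRound(s_2, k_3) = 0x59
s_4 = InvRound(s_3, k_2) = 0x75
s_5 = InvRound(s_4, k_1) = 0xA7
s_6 = InvRound(s_5, k_0) = 0xBA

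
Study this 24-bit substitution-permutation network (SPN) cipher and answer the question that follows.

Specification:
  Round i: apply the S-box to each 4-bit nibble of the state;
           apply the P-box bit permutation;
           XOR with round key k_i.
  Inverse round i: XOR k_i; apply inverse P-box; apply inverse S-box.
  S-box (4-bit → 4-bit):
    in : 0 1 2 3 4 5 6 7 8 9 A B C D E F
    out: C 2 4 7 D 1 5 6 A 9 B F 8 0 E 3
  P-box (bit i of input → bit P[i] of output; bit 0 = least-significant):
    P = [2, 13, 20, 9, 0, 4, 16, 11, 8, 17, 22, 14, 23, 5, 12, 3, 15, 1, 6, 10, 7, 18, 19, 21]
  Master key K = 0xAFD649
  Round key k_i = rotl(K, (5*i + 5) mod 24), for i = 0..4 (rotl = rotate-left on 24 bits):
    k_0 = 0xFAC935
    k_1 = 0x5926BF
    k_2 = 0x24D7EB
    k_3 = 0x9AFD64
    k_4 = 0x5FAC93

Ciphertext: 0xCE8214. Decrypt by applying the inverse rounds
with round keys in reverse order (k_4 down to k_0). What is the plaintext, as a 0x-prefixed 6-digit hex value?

0x6B1CFD

s_0 = ciphertext = 0xCE8214
s_1 = InvRound(s_0, k_4) = 0x585D4B
s_2 = InvRound(s_1, k_3) = 0xDFA75F
s_3 = InvRound(s_2, k_2) = 0x4D3E73
s_4 = InvRound(s_3, k_1) = 0xF20DC6
s_5 = InvRound(s_4, k_0) = 0x6B1CFD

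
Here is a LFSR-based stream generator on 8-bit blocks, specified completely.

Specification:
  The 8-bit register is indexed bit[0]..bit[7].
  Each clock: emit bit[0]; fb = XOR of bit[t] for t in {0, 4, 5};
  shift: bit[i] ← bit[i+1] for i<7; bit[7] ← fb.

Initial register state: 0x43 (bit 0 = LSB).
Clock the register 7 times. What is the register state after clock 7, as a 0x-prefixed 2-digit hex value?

reg_0 = 0x43
clock 1: out=1, reg = 0xA1
clock 2: out=1, reg = 0x50
clock 3: out=0, reg = 0xA8
clock 4: out=0, reg = 0xD4
clock 5: out=0, reg = 0xEA
clock 6: out=0, reg = 0xF5
clock 7: out=1, reg = 0xFA

0xFA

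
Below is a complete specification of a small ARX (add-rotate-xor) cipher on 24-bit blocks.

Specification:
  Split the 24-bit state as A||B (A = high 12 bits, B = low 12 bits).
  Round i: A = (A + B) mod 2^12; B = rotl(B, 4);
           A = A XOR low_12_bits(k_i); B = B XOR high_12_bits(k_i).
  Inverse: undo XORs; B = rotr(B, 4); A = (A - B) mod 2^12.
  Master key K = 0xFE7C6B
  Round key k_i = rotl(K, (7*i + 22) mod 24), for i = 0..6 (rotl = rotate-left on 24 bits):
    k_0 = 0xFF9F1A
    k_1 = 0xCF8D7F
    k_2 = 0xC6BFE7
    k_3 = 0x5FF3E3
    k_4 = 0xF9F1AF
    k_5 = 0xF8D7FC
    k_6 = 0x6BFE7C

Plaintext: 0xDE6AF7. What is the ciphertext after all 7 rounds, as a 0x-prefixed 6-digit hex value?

0xA74A96

s_0 = plaintext = 0xDE6AF7
s_1 = Round(s_0, k_0) = 0x7C7083
s_2 = Round(s_1, k_1) = 0x5354C8
s_3 = Round(s_2, k_2) = 0x61A0EF
s_4 = Round(s_3, k_3) = 0x4EAB0F
s_5 = Round(s_4, k_4) = 0xE56F64
s_6 = Round(s_5, k_5) = 0xA469C2
s_7 = Round(s_6, k_6) = 0xA74A96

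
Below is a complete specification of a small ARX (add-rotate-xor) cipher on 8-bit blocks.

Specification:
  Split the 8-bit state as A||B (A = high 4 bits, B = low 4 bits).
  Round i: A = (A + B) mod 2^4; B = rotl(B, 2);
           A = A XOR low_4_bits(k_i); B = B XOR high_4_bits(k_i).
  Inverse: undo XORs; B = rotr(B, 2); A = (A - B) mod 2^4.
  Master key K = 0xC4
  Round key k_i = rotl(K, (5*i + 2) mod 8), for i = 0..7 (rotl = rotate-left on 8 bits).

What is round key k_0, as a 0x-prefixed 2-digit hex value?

K = 0xC4
k_0 = rotl(K, (5*0+2) mod 8) = rotl(K, 2) = 0x13

0x13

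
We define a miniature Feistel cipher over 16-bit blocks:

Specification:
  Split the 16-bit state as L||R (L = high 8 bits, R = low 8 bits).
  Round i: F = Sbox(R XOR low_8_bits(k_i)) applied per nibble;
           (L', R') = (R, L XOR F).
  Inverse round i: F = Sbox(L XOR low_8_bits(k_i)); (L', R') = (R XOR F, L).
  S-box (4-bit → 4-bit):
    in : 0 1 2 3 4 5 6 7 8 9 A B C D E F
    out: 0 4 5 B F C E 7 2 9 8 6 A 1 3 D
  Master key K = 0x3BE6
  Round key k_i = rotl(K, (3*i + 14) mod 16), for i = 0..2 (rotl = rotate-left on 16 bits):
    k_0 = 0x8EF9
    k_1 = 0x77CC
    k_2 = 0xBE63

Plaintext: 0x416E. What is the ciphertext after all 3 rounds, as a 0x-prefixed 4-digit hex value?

0x262A

s_0 = plaintext = 0x416E
s_1 = Round(s_0, k_0) = 0x6ED6
s_2 = Round(s_1, k_1) = 0xD626
s_3 = Round(s_2, k_2) = 0x262A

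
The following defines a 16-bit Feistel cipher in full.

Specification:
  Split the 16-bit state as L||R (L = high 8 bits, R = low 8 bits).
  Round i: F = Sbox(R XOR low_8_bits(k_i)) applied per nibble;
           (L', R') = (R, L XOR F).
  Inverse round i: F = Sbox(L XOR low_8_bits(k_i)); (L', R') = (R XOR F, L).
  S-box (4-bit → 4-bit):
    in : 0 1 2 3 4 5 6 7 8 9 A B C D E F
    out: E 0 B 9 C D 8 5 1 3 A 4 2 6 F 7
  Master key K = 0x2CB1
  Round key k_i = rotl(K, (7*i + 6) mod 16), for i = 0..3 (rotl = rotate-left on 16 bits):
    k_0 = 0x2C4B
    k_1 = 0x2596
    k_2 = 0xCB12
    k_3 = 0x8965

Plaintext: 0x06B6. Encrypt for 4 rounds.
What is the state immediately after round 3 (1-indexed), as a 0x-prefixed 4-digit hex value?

0x4EA2

s_0 = plaintext = 0x06B6
s_1 = Round(s_0, k_0) = 0xB670
s_2 = Round(s_1, k_1) = 0x704E
s_3 = Round(s_2, k_2) = 0x4EA2
s_4 = Round(s_3, k_3) = 0xA26B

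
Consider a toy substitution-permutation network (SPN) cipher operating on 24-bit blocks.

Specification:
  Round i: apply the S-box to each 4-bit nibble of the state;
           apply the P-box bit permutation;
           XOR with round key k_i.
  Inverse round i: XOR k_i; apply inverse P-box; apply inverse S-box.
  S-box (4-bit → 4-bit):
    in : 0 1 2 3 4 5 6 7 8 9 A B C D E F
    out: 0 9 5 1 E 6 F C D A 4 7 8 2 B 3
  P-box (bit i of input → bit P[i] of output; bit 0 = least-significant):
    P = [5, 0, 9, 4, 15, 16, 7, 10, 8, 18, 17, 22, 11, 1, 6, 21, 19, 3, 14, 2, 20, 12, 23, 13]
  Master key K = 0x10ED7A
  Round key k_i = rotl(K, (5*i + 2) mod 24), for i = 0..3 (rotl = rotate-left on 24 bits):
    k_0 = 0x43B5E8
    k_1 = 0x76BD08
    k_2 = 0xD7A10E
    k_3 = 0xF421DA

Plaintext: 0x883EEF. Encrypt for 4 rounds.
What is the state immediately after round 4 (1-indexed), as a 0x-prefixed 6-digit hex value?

0x316296

s_0 = plaintext = 0x883EEF
s_1 = Round(s_0, k_0) = 0x9E58CD
s_2 = Round(s_1, k_1) = 0x3C8847
s_3 = Round(s_2, k_2) = 0xA4AEDA
s_4 = Round(s_3, k_3) = 0x316296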